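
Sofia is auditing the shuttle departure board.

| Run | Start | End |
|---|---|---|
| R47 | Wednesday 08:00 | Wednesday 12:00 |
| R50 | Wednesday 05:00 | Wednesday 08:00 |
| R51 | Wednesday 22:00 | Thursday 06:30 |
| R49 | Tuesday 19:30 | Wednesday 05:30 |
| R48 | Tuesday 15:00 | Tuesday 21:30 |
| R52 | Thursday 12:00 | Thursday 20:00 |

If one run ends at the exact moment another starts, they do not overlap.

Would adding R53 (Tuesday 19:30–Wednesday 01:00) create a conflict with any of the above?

Yes — it overlaps R48, R49

R48: starts Tuesday 15:00 before R53 ends Wednesday 01:00, and ends Tuesday 21:30 after R53 starts Tuesday 19:30 → overlap.
R49: starts Tuesday 19:30 before R53 ends Wednesday 01:00, and ends Wednesday 05:30 after R53 starts Tuesday 19:30 → overlap.
R50: starts Wednesday 05:00 at or after R53 ends Wednesday 01:00 → clear.
R47: starts Wednesday 08:00 at or after R53 ends Wednesday 01:00 → clear.
R51: starts Wednesday 22:00 at or after R53 ends Wednesday 01:00 → clear.
R52: starts Thursday 12:00 at or after R53 ends Wednesday 01:00 → clear.
R53 overlaps R48, R49.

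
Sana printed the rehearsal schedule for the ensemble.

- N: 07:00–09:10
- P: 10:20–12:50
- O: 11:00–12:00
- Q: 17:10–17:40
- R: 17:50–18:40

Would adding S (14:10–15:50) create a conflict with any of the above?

N: ends 09:10 at or before S starts 14:10 → clear.
P: ends 12:50 at or before S starts 14:10 → clear.
O: ends 12:00 at or before S starts 14:10 → clear.
Q: starts 17:10 at or after S ends 15:50 → clear.
R: starts 17:50 at or after S ends 15:50 → clear.

No — it doesn't clash with anything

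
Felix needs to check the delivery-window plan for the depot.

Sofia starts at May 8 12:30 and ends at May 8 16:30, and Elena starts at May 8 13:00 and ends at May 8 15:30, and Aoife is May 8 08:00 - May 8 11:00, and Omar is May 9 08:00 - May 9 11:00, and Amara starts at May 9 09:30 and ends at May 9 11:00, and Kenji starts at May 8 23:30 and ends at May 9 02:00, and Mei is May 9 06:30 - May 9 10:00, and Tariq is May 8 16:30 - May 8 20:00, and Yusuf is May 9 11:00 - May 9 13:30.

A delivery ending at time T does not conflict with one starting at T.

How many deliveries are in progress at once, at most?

Sort all start/end points and keep a running count:
May 8 08:00 start Aoife → 1
May 8 11:00 end Aoife → 0
May 8 12:30 start Sofia → 1
May 8 13:00 start Elena → 2
May 8 15:30 end Elena → 1
May 8 16:30 end Sofia → 0
May 8 16:30 start Tariq → 1
May 8 20:00 end Tariq → 0
May 8 23:30 start Kenji → 1
May 9 02:00 end Kenji → 0
May 9 06:30 start Mei → 1
May 9 08:00 start Omar → 2
May 9 09:30 start Amara → 3
May 9 10:00 end Mei → 2
May 9 11:00 end Amara → 1
May 9 11:00 end Omar → 0
May 9 11:00 start Yusuf → 1
May 9 13:30 end Yusuf → 0
Peak is 3, at May 9 09:30 (Amara, Mei, Omar).

3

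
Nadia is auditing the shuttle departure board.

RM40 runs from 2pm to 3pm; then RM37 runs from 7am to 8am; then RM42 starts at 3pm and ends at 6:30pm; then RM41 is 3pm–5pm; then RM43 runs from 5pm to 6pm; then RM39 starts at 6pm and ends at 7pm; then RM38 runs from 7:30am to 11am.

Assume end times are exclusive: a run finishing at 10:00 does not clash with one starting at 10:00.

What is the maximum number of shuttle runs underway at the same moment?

Sweep the timeline, counting +1 at each start and −1 at each end (ends before starts at a tie):
7am start RM37 → 1
7:30am start RM38 → 2
8am end RM37 → 1
11am end RM38 → 0
2pm start RM40 → 1
3pm end RM40 → 0
3pm start RM41 → 1
3pm start RM42 → 2
5pm end RM41 → 1
5pm start RM43 → 2
6pm end RM43 → 1
6pm start RM39 → 2
6:30pm end RM42 → 1
7pm end RM39 → 0
Peak is 2, at 7:30am (RM37, RM38).

2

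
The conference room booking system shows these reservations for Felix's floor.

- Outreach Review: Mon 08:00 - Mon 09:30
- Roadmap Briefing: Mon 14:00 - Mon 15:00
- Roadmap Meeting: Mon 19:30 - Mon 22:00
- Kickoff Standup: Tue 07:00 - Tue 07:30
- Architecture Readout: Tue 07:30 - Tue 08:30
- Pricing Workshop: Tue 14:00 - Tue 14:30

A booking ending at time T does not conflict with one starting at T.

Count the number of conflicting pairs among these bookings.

0

Sorted by start: Outreach Review, Roadmap Briefing, Roadmap Meeting, Kickoff Standup, Architecture Readout, Pricing Workshop.
Roadmap Briefing starts after Outreach Review ends, so nothing later overlaps Outreach Review either.
Roadmap Meeting starts after Roadmap Briefing ends, so nothing later overlaps Roadmap Briefing either.
Kickoff Standup starts after Roadmap Meeting ends, so nothing later overlaps Roadmap Meeting either.
Architecture Readout starts exactly when Kickoff Standup ends (back-to-back, no overlap), so nothing later overlaps Kickoff Standup either.
Pricing Workshop starts after Architecture Readout ends.
No pair overlaps.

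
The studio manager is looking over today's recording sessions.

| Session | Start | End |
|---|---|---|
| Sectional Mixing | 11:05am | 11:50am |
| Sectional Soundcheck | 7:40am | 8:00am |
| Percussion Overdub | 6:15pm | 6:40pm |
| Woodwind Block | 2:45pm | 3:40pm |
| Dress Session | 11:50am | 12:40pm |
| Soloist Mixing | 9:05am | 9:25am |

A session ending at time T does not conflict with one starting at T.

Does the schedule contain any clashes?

Sorted by start: Sectional Soundcheck, Soloist Mixing, Sectional Mixing, Dress Session, Woodwind Block, Percussion Overdub.
Soloist Mixing starts after Sectional Soundcheck ends, so nothing later overlaps Sectional Soundcheck either.
Sectional Mixing starts after Soloist Mixing ends, so nothing later overlaps Soloist Mixing either.
Dress Session starts exactly when Sectional Mixing ends (back-to-back, no overlap), so nothing later overlaps Sectional Mixing either.
Woodwind Block starts after Dress Session ends, so nothing later overlaps Dress Session either.
Percussion Overdub starts after Woodwind Block ends.
Every pair is clear; the schedule has no overlaps.

No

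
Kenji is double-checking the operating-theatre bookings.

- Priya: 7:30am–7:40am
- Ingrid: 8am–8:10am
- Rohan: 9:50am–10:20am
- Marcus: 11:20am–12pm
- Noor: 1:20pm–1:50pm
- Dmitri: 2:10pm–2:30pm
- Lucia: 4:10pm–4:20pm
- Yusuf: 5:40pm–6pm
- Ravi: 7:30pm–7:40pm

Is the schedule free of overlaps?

Sorted by start: Priya, Ingrid, Rohan, Marcus, Noor, Dmitri, Lucia, Yusuf, Ravi.
Ingrid starts after Priya ends; Priya is clear from here.
Rohan starts after Ingrid ends; Ingrid is clear from here.
Marcus starts after Rohan ends; Rohan is clear from here.
Noor starts after Marcus ends; Marcus is clear from here.
Dmitri starts after Noor ends; Noor is clear from here.
Lucia starts after Dmitri ends; Dmitri is clear from here.
Yusuf starts after Lucia ends; Lucia is clear from here.
Ravi starts after Yusuf ends.
Every pair is clear; the schedule has no overlaps.

Yes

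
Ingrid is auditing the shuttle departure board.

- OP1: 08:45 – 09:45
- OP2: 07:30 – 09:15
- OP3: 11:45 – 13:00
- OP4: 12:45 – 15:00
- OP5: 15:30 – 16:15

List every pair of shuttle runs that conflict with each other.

OP1 & OP2, OP3 & OP4

Sorted by start: OP2, OP1, OP3, OP4, OP5.
OP1 starts before OP2 ends → OP2 and OP1 overlap.
OP3 starts after OP2 ends, so nothing later overlaps OP2 either.
OP3 starts after OP1 ends, so nothing later overlaps OP1 either.
OP4 starts before OP3 ends → OP3 and OP4 overlap.
OP5 starts after OP3 ends.
OP5 starts after OP4 ends.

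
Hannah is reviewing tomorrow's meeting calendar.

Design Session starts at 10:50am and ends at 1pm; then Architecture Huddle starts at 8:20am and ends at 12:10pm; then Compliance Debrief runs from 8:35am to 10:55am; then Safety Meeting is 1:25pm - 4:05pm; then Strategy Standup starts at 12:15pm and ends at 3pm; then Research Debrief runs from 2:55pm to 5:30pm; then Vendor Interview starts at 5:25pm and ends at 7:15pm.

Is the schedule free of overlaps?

No

Check each pair: they overlap iff neither finishes before the other starts.
Sorted by start: Architecture Huddle, Compliance Debrief, Design Session, Strategy Standup, Safety Meeting, Research Debrief, Vendor Interview.
Compliance Debrief starts before Architecture Huddle ends → Architecture Huddle and Compliance Debrief overlap.
That's a conflict, so the schedule is not conflict-free.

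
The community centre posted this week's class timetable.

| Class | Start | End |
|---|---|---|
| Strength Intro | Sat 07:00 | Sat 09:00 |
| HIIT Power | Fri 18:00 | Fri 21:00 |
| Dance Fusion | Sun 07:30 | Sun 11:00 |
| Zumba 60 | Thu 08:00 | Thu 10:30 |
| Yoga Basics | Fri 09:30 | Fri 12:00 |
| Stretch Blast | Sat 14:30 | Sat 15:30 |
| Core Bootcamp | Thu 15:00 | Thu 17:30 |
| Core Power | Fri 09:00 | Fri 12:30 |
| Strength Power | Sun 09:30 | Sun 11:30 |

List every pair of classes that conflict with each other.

Two intervals overlap when each starts before the other ends.
Sorted by start: Zumba 60, Core Bootcamp, Core Power, Yoga Basics, HIIT Power, Strength Intro, Stretch Blast, Dance Fusion, Strength Power.
Core Bootcamp starts after Zumba 60 ends, so nothing later overlaps Zumba 60 either.
Core Power starts after Core Bootcamp ends, so nothing later overlaps Core Bootcamp either.
Yoga Basics starts before Core Power ends → Core Power and Yoga Basics overlap.
HIIT Power starts after Core Power ends, so nothing later overlaps Core Power either.
HIIT Power starts after Yoga Basics ends, so nothing later overlaps Yoga Basics either.
Strength Intro starts after HIIT Power ends, so nothing later overlaps HIIT Power either.
Stretch Blast starts after Strength Intro ends, so nothing later overlaps Strength Intro either.
Dance Fusion starts after Stretch Blast ends, so nothing later overlaps Stretch Blast either.
Strength Power starts before Dance Fusion ends → Dance Fusion and Strength Power overlap.

Core Power & Yoga Basics, Dance Fusion & Strength Power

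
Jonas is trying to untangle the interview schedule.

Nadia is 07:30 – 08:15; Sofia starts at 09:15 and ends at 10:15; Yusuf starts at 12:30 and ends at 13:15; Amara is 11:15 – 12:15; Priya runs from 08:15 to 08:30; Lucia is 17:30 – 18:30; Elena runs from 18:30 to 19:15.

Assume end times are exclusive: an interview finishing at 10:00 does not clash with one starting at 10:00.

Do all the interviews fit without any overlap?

Yes

Sorted by start: Nadia, Priya, Sofia, Amara, Yusuf, Lucia, Elena.
Priya starts exactly when Nadia ends (back-to-back, no overlap), so nothing later overlaps Nadia either.
Sofia starts after Priya ends, so nothing later overlaps Priya either.
Amara starts after Sofia ends, so nothing later overlaps Sofia either.
Yusuf starts after Amara ends, so nothing later overlaps Amara either.
Lucia starts after Yusuf ends, so nothing later overlaps Yusuf either.
Elena starts exactly when Lucia ends (back-to-back, no overlap).
Every pair is clear; the schedule has no overlaps.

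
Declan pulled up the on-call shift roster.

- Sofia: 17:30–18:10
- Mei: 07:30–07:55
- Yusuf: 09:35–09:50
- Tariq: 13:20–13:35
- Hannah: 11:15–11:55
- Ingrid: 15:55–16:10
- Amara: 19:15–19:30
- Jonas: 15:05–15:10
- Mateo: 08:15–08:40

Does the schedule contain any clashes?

Two intervals overlap when each starts before the other ends.
Sorted by start: Mei, Mateo, Yusuf, Hannah, Tariq, Jonas, Ingrid, Sofia, Amara.
Mateo starts after Mei ends — done with Mei.
Yusuf starts after Mateo ends — done with Mateo.
Hannah starts after Yusuf ends — done with Yusuf.
Tariq starts after Hannah ends — done with Hannah.
Jonas starts after Tariq ends — done with Tariq.
Ingrid starts after Jonas ends — done with Jonas.
Sofia starts after Ingrid ends — done with Ingrid.
Amara starts after Sofia ends.
Every pair is clear; the schedule has no overlaps.

No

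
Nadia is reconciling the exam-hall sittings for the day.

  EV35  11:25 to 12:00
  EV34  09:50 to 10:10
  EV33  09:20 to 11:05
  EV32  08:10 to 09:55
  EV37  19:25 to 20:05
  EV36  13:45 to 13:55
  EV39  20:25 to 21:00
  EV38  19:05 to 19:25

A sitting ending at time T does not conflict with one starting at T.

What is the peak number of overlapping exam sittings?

3

Sweep the timeline, counting +1 at each start and −1 at each end (ends before starts at a tie):
08:10 start EV32 → 1
09:20 start EV33 → 2
09:50 start EV34 → 3
09:55 end EV32 → 2
10:10 end EV34 → 1
11:05 end EV33 → 0
11:25 start EV35 → 1
12:00 end EV35 → 0
13:45 start EV36 → 1
13:55 end EV36 → 0
19:05 start EV38 → 1
19:25 end EV38 → 0
19:25 start EV37 → 1
20:05 end EV37 → 0
20:25 start EV39 → 1
21:00 end EV39 → 0
Peak is 3, at 09:50 (EV32, EV33, EV34).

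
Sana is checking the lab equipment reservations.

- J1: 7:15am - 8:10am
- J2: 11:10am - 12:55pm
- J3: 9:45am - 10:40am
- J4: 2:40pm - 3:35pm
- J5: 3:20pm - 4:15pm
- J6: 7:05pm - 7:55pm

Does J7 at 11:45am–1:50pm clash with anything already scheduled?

J1: ends 8:10am at or before J7 starts 11:45am → clear.
J3: ends 10:40am at or before J7 starts 11:45am → clear.
J2: starts 11:10am before J7 ends 1:50pm, and ends 12:55pm after J7 starts 11:45am → overlap.
J4: starts 2:40pm at or after J7 ends 1:50pm → clear.
J5: starts 3:20pm at or after J7 ends 1:50pm → clear.
J6: starts 7:05pm at or after J7 ends 1:50pm → clear.
J7 overlaps J2.

Yes — it overlaps J2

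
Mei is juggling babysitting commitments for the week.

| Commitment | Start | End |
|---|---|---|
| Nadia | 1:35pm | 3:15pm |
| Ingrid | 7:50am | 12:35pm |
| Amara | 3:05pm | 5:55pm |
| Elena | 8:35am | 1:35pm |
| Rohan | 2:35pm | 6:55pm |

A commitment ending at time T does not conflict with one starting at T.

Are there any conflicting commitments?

Check each pair: they overlap iff neither finishes before the other starts.
Sorted by start: Ingrid, Elena, Nadia, Rohan, Amara.
Elena starts before Ingrid ends → Ingrid and Elena overlap.
That's a conflict, so the schedule is not conflict-free.

Yes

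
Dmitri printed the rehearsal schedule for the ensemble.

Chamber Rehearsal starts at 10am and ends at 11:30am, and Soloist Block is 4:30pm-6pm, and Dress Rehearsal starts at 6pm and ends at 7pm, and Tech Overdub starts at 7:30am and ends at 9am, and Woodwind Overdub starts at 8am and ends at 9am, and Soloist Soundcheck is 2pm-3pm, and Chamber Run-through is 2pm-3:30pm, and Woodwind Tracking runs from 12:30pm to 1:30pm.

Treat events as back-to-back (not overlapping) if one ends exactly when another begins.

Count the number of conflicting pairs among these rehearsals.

2

Sorted by start: Tech Overdub, Woodwind Overdub, Chamber Rehearsal, Woodwind Tracking, Chamber Run-through, Soloist Soundcheck, Soloist Block, Dress Rehearsal.
Woodwind Overdub starts before Tech Overdub ends → Tech Overdub and Woodwind Overdub overlap.
Chamber Rehearsal starts after Tech Overdub ends; Tech Overdub is clear from here.
Chamber Rehearsal starts after Woodwind Overdub ends; Woodwind Overdub is clear from here.
Woodwind Tracking starts after Chamber Rehearsal ends; Chamber Rehearsal is clear from here.
Chamber Run-through starts after Woodwind Tracking ends; Woodwind Tracking is clear from here.
Soloist Soundcheck starts before Chamber Run-through ends → Chamber Run-through and Soloist Soundcheck overlap.
Soloist Block starts after Chamber Run-through ends; Chamber Run-through is clear from here.
Soloist Block starts after Soloist Soundcheck ends; Soloist Soundcheck is clear from here.
Dress Rehearsal starts exactly when Soloist Block ends (back-to-back, no overlap).
Overlapping pairs: Chamber Run-through & Soloist Soundcheck, Tech Overdub & Woodwind Overdub — 2 in total.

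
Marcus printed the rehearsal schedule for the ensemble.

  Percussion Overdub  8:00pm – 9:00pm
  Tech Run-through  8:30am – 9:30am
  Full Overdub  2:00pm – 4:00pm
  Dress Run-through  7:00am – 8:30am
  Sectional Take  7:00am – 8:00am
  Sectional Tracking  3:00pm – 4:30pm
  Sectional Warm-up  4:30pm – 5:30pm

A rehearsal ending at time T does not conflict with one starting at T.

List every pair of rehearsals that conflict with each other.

Dress Run-through & Sectional Take, Full Overdub & Sectional Tracking

Sorted by start: Dress Run-through, Sectional Take, Tech Run-through, Full Overdub, Sectional Tracking, Sectional Warm-up, Percussion Overdub.
Sectional Take starts before Dress Run-through ends → Dress Run-through and Sectional Take overlap.
Tech Run-through starts exactly when Dress Run-through ends (back-to-back, no overlap) — done with Dress Run-through.
Tech Run-through starts after Sectional Take ends — done with Sectional Take.
Full Overdub starts after Tech Run-through ends — done with Tech Run-through.
Sectional Tracking starts before Full Overdub ends → Full Overdub and Sectional Tracking overlap.
Sectional Warm-up starts after Full Overdub ends — done with Full Overdub.
Sectional Warm-up starts exactly when Sectional Tracking ends (back-to-back, no overlap) — done with Sectional Tracking.
Percussion Overdub starts after Sectional Warm-up ends.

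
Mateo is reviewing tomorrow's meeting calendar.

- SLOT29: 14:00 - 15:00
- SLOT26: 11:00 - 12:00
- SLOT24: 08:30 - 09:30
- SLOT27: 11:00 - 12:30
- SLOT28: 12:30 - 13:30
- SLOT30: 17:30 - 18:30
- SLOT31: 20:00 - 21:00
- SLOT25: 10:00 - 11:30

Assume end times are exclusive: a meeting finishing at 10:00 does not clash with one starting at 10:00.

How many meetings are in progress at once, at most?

3

Walk through starts and ends in time order (an end at T is processed before a start at T):
08:30 start SLOT24 → 1
09:30 end SLOT24 → 0
10:00 start SLOT25 → 1
11:00 start SLOT26 → 2
11:00 start SLOT27 → 3
11:30 end SLOT25 → 2
12:00 end SLOT26 → 1
12:30 end SLOT27 → 0
12:30 start SLOT28 → 1
13:30 end SLOT28 → 0
14:00 start SLOT29 → 1
15:00 end SLOT29 → 0
17:30 start SLOT30 → 1
18:30 end SLOT30 → 0
20:00 start SLOT31 → 1
21:00 end SLOT31 → 0
Peak is 3, at 11:00 (SLOT25, SLOT26, SLOT27).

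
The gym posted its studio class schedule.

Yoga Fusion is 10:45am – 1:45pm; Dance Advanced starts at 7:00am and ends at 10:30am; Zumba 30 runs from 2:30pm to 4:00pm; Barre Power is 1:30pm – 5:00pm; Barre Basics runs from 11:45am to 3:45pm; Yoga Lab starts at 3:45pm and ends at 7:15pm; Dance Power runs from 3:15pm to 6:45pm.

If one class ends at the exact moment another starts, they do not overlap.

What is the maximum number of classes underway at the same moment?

4

Walk through starts and ends in time order (an end at T is processed before a start at T):
7:00am start Dance Advanced → 1
10:30am end Dance Advanced → 0
10:45am start Yoga Fusion → 1
11:45am start Barre Basics → 2
1:30pm start Barre Power → 3
1:45pm end Yoga Fusion → 2
2:30pm start Zumba 30 → 3
3:15pm start Dance Power → 4
3:45pm end Barre Basics → 3
3:45pm start Yoga Lab → 4
4:00pm end Zumba 30 → 3
5:00pm end Barre Power → 2
6:45pm end Dance Power → 1
7:15pm end Yoga Lab → 0
Peak is 4, at 3:15pm (Barre Basics, Barre Power, Dance Power, Zumba 30).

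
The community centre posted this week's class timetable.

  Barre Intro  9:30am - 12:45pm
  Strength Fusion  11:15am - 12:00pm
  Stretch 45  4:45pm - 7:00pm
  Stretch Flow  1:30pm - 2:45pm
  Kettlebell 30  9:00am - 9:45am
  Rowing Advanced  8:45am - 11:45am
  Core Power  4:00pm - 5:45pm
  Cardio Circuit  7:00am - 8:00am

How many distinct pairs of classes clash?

Sorted by start: Cardio Circuit, Rowing Advanced, Kettlebell 30, Barre Intro, Strength Fusion, Stretch Flow, Core Power, Stretch 45.
Rowing Advanced starts after Cardio Circuit ends, so nothing later overlaps Cardio Circuit either.
Kettlebell 30 starts before Rowing Advanced ends → Rowing Advanced and Kettlebell 30 overlap.
Barre Intro starts before Rowing Advanced ends → Rowing Advanced and Barre Intro overlap.
Strength Fusion starts before Rowing Advanced ends → Rowing Advanced and Strength Fusion overlap.
Stretch Flow starts after Rowing Advanced ends, so nothing later overlaps Rowing Advanced either.
Barre Intro starts before Kettlebell 30 ends → Kettlebell 30 and Barre Intro overlap.
Strength Fusion starts after Kettlebell 30 ends, so nothing later overlaps Kettlebell 30 either.
Strength Fusion starts before Barre Intro ends → Barre Intro and Strength Fusion overlap.
Stretch Flow starts after Barre Intro ends, so nothing later overlaps Barre Intro either.
Stretch Flow starts after Strength Fusion ends, so nothing later overlaps Strength Fusion either.
Core Power starts after Stretch Flow ends, so nothing later overlaps Stretch Flow either.
Stretch 45 starts before Core Power ends → Core Power and Stretch 45 overlap.
Overlapping pairs: Barre Intro & Kettlebell 30, Barre Intro & Rowing Advanced, Barre Intro & Strength Fusion, Core Power & Stretch 45, Kettlebell 30 & Rowing Advanced, Rowing Advanced & Strength Fusion — 6 in total.

6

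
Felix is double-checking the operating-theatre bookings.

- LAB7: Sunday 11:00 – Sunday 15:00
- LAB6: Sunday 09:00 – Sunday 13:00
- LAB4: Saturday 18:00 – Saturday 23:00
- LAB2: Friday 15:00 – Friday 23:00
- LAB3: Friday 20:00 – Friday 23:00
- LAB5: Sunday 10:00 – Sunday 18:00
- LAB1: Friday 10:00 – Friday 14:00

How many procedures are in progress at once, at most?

3

Sort all start/end points and keep a running count:
Friday 10:00 start LAB1 → 1
Friday 14:00 end LAB1 → 0
Friday 15:00 start LAB2 → 1
Friday 20:00 start LAB3 → 2
Friday 23:00 end LAB2 → 1
Friday 23:00 end LAB3 → 0
Saturday 18:00 start LAB4 → 1
Saturday 23:00 end LAB4 → 0
Sunday 09:00 start LAB6 → 1
Sunday 10:00 start LAB5 → 2
Sunday 11:00 start LAB7 → 3
Sunday 13:00 end LAB6 → 2
Sunday 15:00 end LAB7 → 1
Sunday 18:00 end LAB5 → 0
Peak is 3, at Sunday 11:00 (LAB5, LAB6, LAB7).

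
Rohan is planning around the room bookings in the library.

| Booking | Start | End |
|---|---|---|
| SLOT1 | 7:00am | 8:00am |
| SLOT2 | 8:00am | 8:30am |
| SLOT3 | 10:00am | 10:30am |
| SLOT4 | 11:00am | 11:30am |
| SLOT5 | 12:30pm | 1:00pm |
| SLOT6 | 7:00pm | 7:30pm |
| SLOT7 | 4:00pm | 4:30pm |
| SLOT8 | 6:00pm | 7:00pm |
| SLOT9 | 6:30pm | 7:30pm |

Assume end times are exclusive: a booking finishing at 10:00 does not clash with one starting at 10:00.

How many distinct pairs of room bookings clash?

Sorted by start: SLOT1, SLOT2, SLOT3, SLOT4, SLOT5, SLOT7, SLOT8, SLOT9, SLOT6.
SLOT2 starts exactly when SLOT1 ends (back-to-back, no overlap); SLOT1 is clear from here.
SLOT3 starts after SLOT2 ends; SLOT2 is clear from here.
SLOT4 starts after SLOT3 ends; SLOT3 is clear from here.
SLOT5 starts after SLOT4 ends; SLOT4 is clear from here.
SLOT7 starts after SLOT5 ends; SLOT5 is clear from here.
SLOT8 starts after SLOT7 ends; SLOT7 is clear from here.
SLOT9 starts before SLOT8 ends → SLOT8 and SLOT9 overlap.
SLOT6 starts exactly when SLOT8 ends (back-to-back, no overlap).
SLOT6 starts before SLOT9 ends → SLOT9 and SLOT6 overlap.
Overlapping pairs: SLOT6 & SLOT9, SLOT8 & SLOT9 — 2 in total.

2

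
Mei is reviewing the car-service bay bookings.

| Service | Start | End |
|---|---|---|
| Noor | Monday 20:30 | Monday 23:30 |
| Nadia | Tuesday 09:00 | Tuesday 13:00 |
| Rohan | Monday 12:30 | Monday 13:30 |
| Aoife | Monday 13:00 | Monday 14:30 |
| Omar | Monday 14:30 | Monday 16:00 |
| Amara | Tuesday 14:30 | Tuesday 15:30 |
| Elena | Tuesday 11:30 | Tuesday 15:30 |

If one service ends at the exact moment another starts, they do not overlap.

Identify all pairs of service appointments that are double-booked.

Sorted by start: Rohan, Aoife, Omar, Noor, Nadia, Elena, Amara.
Aoife starts before Rohan ends → Rohan and Aoife overlap.
Omar starts after Rohan ends, so Rohan has no further overlaps.
Omar starts exactly when Aoife ends (back-to-back, no overlap), so Aoife has no further overlaps.
Noor starts after Omar ends, so Omar has no further overlaps.
Nadia starts after Noor ends, so Noor has no further overlaps.
Elena starts before Nadia ends → Nadia and Elena overlap.
Amara starts after Nadia ends.
Amara starts before Elena ends → Elena and Amara overlap.

Amara & Elena, Aoife & Rohan, Elena & Nadia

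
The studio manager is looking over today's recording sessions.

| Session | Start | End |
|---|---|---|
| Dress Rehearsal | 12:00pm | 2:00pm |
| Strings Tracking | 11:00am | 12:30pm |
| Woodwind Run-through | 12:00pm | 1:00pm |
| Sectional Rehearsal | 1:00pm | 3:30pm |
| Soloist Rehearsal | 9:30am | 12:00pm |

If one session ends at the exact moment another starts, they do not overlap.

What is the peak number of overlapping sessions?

Sweep the timeline, counting +1 at each start and −1 at each end (ends before starts at a tie):
9:30am start Soloist Rehearsal → 1
11:00am start Strings Tracking → 2
12:00pm end Soloist Rehearsal → 1
12:00pm start Dress Rehearsal → 2
12:00pm start Woodwind Run-through → 3
12:30pm end Strings Tracking → 2
1:00pm end Woodwind Run-through → 1
1:00pm start Sectional Rehearsal → 2
2:00pm end Dress Rehearsal → 1
3:30pm end Sectional Rehearsal → 0
Peak is 3, at 12:00pm (Dress Rehearsal, Strings Tracking, Woodwind Run-through).

3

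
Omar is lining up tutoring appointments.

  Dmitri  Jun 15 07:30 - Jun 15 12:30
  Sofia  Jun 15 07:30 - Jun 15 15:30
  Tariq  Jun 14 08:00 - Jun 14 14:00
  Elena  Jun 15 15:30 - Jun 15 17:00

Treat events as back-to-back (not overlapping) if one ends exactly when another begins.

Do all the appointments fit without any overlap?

Sorted by start: Tariq, Dmitri, Sofia, Elena.
Dmitri starts after Tariq ends, so nothing later overlaps Tariq either.
Sofia starts before Dmitri ends → Dmitri and Sofia overlap.
That's a conflict, so the schedule is not conflict-free.

No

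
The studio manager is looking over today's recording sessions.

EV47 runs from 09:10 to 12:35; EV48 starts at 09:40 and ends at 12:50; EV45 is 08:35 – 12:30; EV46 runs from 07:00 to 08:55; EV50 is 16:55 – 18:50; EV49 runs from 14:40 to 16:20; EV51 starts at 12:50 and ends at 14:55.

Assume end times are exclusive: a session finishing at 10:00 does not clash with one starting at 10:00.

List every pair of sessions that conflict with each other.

EV45 & EV46, EV45 & EV47, EV45 & EV48, EV47 & EV48, EV49 & EV51

Two intervals overlap when each starts before the other ends.
Sorted by start: EV46, EV45, EV47, EV48, EV51, EV49, EV50.
EV45 starts before EV46 ends → EV46 and EV45 overlap.
EV47 starts after EV46 ends, so nothing later overlaps EV46 either.
EV47 starts before EV45 ends → EV45 and EV47 overlap.
EV48 starts before EV45 ends → EV45 and EV48 overlap.
EV51 starts after EV45 ends, so nothing later overlaps EV45 either.
EV48 starts before EV47 ends → EV47 and EV48 overlap.
EV51 starts after EV47 ends, so nothing later overlaps EV47 either.
EV51 starts exactly when EV48 ends (back-to-back, no overlap), so nothing later overlaps EV48 either.
EV49 starts before EV51 ends → EV51 and EV49 overlap.
EV50 starts after EV51 ends.
EV50 starts after EV49 ends.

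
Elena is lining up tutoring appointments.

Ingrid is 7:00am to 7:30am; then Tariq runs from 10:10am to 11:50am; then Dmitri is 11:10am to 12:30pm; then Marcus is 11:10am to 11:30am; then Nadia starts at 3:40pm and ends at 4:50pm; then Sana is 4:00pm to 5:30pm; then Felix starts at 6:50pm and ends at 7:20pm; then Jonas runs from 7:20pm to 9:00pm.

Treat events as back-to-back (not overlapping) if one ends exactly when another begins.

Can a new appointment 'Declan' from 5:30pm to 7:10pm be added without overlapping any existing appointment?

Ingrid: ends 7:30am at or before Declan starts 5:30pm → clear.
Tariq: ends 11:50am at or before Declan starts 5:30pm → clear.
Dmitri: ends 12:30pm at or before Declan starts 5:30pm → clear.
Marcus: ends 11:30am at or before Declan starts 5:30pm → clear.
Nadia: ends 4:50pm at or before Declan starts 5:30pm → clear.
Sana: ends 5:30pm at or before Declan starts 5:30pm → clear.
Felix: starts 6:50pm before Declan ends 7:10pm, and ends 7:20pm after Declan starts 5:30pm → overlap.
Jonas: starts 7:20pm at or after Declan ends 7:10pm → clear.
Declan overlaps Felix.

No — it overlaps Felix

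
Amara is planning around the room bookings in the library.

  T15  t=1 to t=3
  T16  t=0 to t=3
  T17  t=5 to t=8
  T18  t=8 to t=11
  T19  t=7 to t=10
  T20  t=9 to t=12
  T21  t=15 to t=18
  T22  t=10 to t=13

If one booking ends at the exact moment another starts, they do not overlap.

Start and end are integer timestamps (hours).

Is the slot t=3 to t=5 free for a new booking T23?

Yes — the slot is free

T16: ends t=3 at or before T23 starts t=3 → clear.
T15: ends t=3 at or before T23 starts t=3 → clear.
T17: starts t=5 at or after T23 ends t=5 → clear.
T19: starts t=7 at or after T23 ends t=5 → clear.
T18: starts t=8 at or after T23 ends t=5 → clear.
T20: starts t=9 at or after T23 ends t=5 → clear.
T22: starts t=10 at or after T23 ends t=5 → clear.
T21: starts t=15 at or after T23 ends t=5 → clear.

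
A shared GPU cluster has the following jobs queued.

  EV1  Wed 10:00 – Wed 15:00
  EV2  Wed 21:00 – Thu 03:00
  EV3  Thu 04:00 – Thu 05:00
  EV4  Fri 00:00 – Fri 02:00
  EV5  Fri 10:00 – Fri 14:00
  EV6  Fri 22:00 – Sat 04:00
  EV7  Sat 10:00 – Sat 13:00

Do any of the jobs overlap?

Two intervals overlap when each starts before the other ends.
Sorted by start: EV1, EV2, EV3, EV4, EV5, EV6, EV7.
EV2 starts after EV1 ends, so nothing later overlaps EV1 either.
EV3 starts after EV2 ends, so nothing later overlaps EV2 either.
EV4 starts after EV3 ends, so nothing later overlaps EV3 either.
EV5 starts after EV4 ends, so nothing later overlaps EV4 either.
EV6 starts after EV5 ends, so nothing later overlaps EV5 either.
EV7 starts after EV6 ends.
Every pair is clear; the schedule has no overlaps.

No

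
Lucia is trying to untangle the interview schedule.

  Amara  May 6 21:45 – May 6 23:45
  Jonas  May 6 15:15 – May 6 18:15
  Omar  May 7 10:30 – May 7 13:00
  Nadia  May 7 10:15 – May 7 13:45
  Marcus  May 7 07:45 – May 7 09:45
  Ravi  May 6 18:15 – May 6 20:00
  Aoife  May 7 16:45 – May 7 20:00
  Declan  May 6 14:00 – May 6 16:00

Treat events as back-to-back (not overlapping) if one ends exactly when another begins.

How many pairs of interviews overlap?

Two intervals overlap when each starts before the other ends.
Sorted by start: Declan, Jonas, Ravi, Amara, Marcus, Nadia, Omar, Aoife.
Jonas starts before Declan ends → Declan and Jonas overlap.
Ravi starts after Declan ends; Declan is clear from here.
Ravi starts exactly when Jonas ends (back-to-back, no overlap); Jonas is clear from here.
Amara starts after Ravi ends; Ravi is clear from here.
Marcus starts after Amara ends; Amara is clear from here.
Nadia starts after Marcus ends; Marcus is clear from here.
Omar starts before Nadia ends → Nadia and Omar overlap.
Aoife starts after Nadia ends.
Aoife starts after Omar ends.
Overlapping pairs: Declan & Jonas, Nadia & Omar — 2 in total.

2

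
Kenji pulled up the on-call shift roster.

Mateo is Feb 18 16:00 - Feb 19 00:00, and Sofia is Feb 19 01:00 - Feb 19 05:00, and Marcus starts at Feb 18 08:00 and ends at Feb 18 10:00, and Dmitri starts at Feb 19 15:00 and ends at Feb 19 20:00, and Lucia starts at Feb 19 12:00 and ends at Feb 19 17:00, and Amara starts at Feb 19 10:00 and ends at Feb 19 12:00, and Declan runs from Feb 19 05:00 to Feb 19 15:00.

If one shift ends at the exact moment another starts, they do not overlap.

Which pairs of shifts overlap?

Amara & Declan, Declan & Lucia, Dmitri & Lucia

Sorted by start: Marcus, Mateo, Sofia, Declan, Amara, Lucia, Dmitri.
Mateo starts after Marcus ends, so nothing later overlaps Marcus either.
Sofia starts after Mateo ends, so nothing later overlaps Mateo either.
Declan starts exactly when Sofia ends (back-to-back, no overlap), so nothing later overlaps Sofia either.
Amara starts before Declan ends → Declan and Amara overlap.
Lucia starts before Declan ends → Declan and Lucia overlap.
Dmitri starts exactly when Declan ends (back-to-back, no overlap).
Lucia starts exactly when Amara ends (back-to-back, no overlap), so nothing later overlaps Amara either.
Dmitri starts before Lucia ends → Lucia and Dmitri overlap.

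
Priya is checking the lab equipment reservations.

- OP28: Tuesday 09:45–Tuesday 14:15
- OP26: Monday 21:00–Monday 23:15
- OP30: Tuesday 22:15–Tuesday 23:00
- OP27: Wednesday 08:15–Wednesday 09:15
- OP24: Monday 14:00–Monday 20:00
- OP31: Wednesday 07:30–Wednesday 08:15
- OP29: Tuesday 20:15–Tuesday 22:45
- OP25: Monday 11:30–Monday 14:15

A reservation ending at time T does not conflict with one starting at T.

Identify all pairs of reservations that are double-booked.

OP24 & OP25, OP29 & OP30

Sorted by start: OP25, OP24, OP26, OP28, OP29, OP30, OP31, OP27.
OP24 starts before OP25 ends → OP25 and OP24 overlap.
OP26 starts after OP25 ends, so OP25 has no further overlaps.
OP26 starts after OP24 ends, so OP24 has no further overlaps.
OP28 starts after OP26 ends, so OP26 has no further overlaps.
OP29 starts after OP28 ends, so OP28 has no further overlaps.
OP30 starts before OP29 ends → OP29 and OP30 overlap.
OP31 starts after OP29 ends, so OP29 has no further overlaps.
OP31 starts after OP30 ends, so OP30 has no further overlaps.
OP27 starts exactly when OP31 ends (back-to-back, no overlap).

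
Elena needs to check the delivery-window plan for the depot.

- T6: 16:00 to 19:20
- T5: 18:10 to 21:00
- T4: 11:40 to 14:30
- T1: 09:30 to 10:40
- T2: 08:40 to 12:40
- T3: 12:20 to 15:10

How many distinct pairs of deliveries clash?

Check each pair: they overlap iff neither finishes before the other starts.
Sorted by start: T2, T1, T4, T3, T6, T5.
T1 starts before T2 ends → T2 and T1 overlap.
T4 starts before T2 ends → T2 and T4 overlap.
T3 starts before T2 ends → T2 and T3 overlap.
T6 starts after T2 ends, so T2 has no further overlaps.
T4 starts after T1 ends, so T1 has no further overlaps.
T3 starts before T4 ends → T4 and T3 overlap.
T6 starts after T4 ends, so T4 has no further overlaps.
T6 starts after T3 ends, so T3 has no further overlaps.
T5 starts before T6 ends → T6 and T5 overlap.
Overlapping pairs: T1 & T2, T2 & T3, T2 & T4, T3 & T4, T5 & T6 — 5 in total.

5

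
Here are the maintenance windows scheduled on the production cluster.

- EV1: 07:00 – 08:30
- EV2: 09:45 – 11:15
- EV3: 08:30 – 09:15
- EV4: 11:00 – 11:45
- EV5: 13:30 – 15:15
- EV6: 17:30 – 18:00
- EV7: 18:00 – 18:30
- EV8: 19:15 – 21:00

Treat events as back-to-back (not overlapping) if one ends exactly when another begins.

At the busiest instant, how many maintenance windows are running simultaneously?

2

Walk through starts and ends in time order (an end at T is processed before a start at T):
07:00 start EV1 → 1
08:30 end EV1 → 0
08:30 start EV3 → 1
09:15 end EV3 → 0
09:45 start EV2 → 1
11:00 start EV4 → 2
11:15 end EV2 → 1
11:45 end EV4 → 0
13:30 start EV5 → 1
15:15 end EV5 → 0
17:30 start EV6 → 1
18:00 end EV6 → 0
18:00 start EV7 → 1
18:30 end EV7 → 0
19:15 start EV8 → 1
21:00 end EV8 → 0
Peak is 2, at 11:00 (EV2, EV4).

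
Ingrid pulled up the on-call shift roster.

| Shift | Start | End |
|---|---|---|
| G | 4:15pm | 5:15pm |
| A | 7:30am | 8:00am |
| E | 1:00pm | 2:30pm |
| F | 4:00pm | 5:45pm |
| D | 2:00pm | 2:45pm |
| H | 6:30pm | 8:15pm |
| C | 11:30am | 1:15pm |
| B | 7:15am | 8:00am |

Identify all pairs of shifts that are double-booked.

A & B, C & E, D & E, F & G

Check each pair: they overlap iff neither finishes before the other starts.
Sorted by start: B, A, C, E, D, F, G, H.
A starts before B ends → B and A overlap.
C starts after B ends, so nothing later overlaps B either.
C starts after A ends, so nothing later overlaps A either.
E starts before C ends → C and E overlap.
D starts after C ends, so nothing later overlaps C either.
D starts before E ends → E and D overlap.
F starts after E ends, so nothing later overlaps E either.
F starts after D ends, so nothing later overlaps D either.
G starts before F ends → F and G overlap.
H starts after F ends.
H starts after G ends.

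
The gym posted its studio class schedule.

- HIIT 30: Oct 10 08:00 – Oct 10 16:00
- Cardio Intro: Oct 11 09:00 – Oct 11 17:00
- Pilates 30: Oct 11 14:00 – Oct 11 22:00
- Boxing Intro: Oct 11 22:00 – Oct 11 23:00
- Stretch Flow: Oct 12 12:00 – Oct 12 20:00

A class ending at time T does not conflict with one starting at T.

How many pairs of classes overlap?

1

Check each pair: they overlap iff neither finishes before the other starts.
Sorted by start: HIIT 30, Cardio Intro, Pilates 30, Boxing Intro, Stretch Flow.
Cardio Intro starts after HIIT 30 ends, so HIIT 30 has no further overlaps.
Pilates 30 starts before Cardio Intro ends → Cardio Intro and Pilates 30 overlap.
Boxing Intro starts after Cardio Intro ends, so Cardio Intro has no further overlaps.
Boxing Intro starts exactly when Pilates 30 ends (back-to-back, no overlap), so Pilates 30 has no further overlaps.
Stretch Flow starts after Boxing Intro ends.
Overlapping pairs: Cardio Intro & Pilates 30 — 1 in total.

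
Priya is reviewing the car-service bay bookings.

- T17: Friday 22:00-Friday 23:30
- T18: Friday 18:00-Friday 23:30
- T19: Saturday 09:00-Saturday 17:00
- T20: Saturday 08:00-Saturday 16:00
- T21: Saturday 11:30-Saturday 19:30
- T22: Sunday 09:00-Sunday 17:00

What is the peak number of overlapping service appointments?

Sort all start/end points and keep a running count:
Friday 18:00 start T18 → 1
Friday 22:00 start T17 → 2
Friday 23:30 end T17 → 1
Friday 23:30 end T18 → 0
Saturday 08:00 start T20 → 1
Saturday 09:00 start T19 → 2
Saturday 11:30 start T21 → 3
Saturday 16:00 end T20 → 2
Saturday 17:00 end T19 → 1
Saturday 19:30 end T21 → 0
Sunday 09:00 start T22 → 1
Sunday 17:00 end T22 → 0
Peak is 3, at Saturday 11:30 (T19, T20, T21).

3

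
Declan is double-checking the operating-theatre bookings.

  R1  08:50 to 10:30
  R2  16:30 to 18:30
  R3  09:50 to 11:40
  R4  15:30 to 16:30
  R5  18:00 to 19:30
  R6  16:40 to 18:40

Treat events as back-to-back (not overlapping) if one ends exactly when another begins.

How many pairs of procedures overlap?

Sorted by start: R1, R3, R4, R2, R6, R5.
R3 starts before R1 ends → R1 and R3 overlap.
R4 starts after R1 ends — done with R1.
R4 starts after R3 ends — done with R3.
R2 starts exactly when R4 ends (back-to-back, no overlap) — done with R4.
R6 starts before R2 ends → R2 and R6 overlap.
R5 starts before R2 ends → R2 and R5 overlap.
R5 starts before R6 ends → R6 and R5 overlap.
Overlapping pairs: R1 & R3, R2 & R5, R2 & R6, R5 & R6 — 4 in total.

4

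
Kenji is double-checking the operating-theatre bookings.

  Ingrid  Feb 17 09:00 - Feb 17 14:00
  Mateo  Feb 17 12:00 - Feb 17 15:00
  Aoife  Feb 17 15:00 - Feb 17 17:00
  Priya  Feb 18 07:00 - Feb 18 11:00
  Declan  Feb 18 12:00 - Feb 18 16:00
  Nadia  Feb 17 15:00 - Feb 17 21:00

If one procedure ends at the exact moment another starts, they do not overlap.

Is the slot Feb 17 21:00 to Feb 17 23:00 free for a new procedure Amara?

Yes — the slot is free

Ingrid: ends Feb 17 14:00 at or before Amara starts Feb 17 21:00 → clear.
Mateo: ends Feb 17 15:00 at or before Amara starts Feb 17 21:00 → clear.
Aoife: ends Feb 17 17:00 at or before Amara starts Feb 17 21:00 → clear.
Nadia: ends Feb 17 21:00 at or before Amara starts Feb 17 21:00 → clear.
Priya: starts Feb 18 07:00 at or after Amara ends Feb 17 23:00 → clear.
Declan: starts Feb 18 12:00 at or after Amara ends Feb 17 23:00 → clear.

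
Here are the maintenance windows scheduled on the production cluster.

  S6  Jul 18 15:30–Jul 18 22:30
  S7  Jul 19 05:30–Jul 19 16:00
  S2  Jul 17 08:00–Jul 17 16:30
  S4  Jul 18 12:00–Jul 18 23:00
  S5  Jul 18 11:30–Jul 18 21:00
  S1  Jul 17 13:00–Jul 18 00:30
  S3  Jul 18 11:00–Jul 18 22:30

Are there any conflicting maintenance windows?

Sorted by start: S2, S1, S3, S5, S4, S6, S7.
S1 starts before S2 ends → S2 and S1 overlap.
That's a conflict, so the schedule is not conflict-free.

Yes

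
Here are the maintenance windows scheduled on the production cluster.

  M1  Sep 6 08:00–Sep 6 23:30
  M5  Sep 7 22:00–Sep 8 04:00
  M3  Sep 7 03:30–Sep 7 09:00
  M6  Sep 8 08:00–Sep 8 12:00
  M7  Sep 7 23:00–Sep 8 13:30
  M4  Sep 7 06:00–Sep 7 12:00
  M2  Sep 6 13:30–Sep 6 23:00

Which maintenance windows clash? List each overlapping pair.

Two intervals overlap when each starts before the other ends.
Sorted by start: M1, M2, M3, M4, M5, M7, M6.
M2 starts before M1 ends → M1 and M2 overlap.
M3 starts after M1 ends, so M1 has no further overlaps.
M3 starts after M2 ends, so M2 has no further overlaps.
M4 starts before M3 ends → M3 and M4 overlap.
M5 starts after M3 ends, so M3 has no further overlaps.
M5 starts after M4 ends, so M4 has no further overlaps.
M7 starts before M5 ends → M5 and M7 overlap.
M6 starts after M5 ends.
M6 starts before M7 ends → M7 and M6 overlap.

M1 & M2, M3 & M4, M5 & M7, M6 & M7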